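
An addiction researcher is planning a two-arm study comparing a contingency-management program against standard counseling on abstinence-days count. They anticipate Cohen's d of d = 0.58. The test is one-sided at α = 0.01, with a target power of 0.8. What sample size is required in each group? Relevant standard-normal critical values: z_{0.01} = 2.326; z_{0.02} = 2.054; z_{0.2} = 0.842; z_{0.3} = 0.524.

n = 60 per group

For two independent groups with equal n: n = 2·((z_{α} + z_β) / d)².
z_{α} + z_β = 2.326 + 0.842 = 3.168.
n = 2 × (3.168 / 0.58)² = 2 × 5.462² = 2 × 29.83 = 59.7.
Round up to the next whole participant.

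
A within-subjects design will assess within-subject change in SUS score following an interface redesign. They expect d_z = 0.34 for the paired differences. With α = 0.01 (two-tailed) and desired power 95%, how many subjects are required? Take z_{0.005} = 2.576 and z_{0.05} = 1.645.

For a paired (one-sample on differences) test: n = ((z_{α/2} + z_β) / d)².
z_{α/2} + z_β = 2.576 + 1.645 = 4.221.
n = (4.221 / 0.34)² = 12.415² = 154.12.
Round up.

n = 155 pairs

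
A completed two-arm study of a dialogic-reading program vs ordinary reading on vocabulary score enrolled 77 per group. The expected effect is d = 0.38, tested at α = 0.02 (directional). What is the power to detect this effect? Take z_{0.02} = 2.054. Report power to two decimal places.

power ≈ 0.62

For two equal groups, power = Φ(d·√(n/2) − z_{α}).
d·√(n/2) = 0.38 × √(77/2) = 0.38 × 6.205 = 2.358.
z_β = 2.358 − 2.054 = 0.304.
Power = Φ(0.304) = 0.619.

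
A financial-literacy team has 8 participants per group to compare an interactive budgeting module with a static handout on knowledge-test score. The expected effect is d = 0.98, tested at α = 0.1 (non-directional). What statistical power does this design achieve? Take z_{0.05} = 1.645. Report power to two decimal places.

For two equal groups, power = Φ(d·√(n/2) − z_{α/2}).
d·√(n/2) = 0.98 × √(8/2) = 0.98 × 2.000 = 1.960.
z_β = 1.960 − 1.645 = 0.315.
Power = Φ(0.315) = 0.624.

power ≈ 0.62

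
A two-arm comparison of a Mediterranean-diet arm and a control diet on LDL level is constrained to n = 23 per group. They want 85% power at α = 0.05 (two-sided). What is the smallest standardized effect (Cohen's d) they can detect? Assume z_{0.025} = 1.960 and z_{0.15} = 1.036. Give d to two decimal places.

d_min ≈ 0.88

For two independent groups of n = 23 each: d_min = (z_{α/2} + z_β)·√(2/n).
z-sum = 1.960 + 1.036 = 2.996.
d_min = 2.996 × √(2/23) = 2.996 × 0.2949 = 0.883.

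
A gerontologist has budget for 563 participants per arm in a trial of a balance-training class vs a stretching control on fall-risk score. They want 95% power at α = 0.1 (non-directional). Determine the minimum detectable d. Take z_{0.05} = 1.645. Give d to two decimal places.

d_min ≈ 0.20

For two independent groups of n = 563 each: d_min = (z_{α/2} + z_β)·√(2/n).
z-sum = 1.645 + 1.645 = 3.290.
d_min = 3.290 × √(2/563) = 3.290 × 0.0596 = 0.196.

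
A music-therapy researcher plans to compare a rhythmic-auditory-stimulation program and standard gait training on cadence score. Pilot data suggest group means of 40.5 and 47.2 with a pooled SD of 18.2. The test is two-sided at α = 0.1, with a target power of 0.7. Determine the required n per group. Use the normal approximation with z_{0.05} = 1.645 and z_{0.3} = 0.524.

Cohen's d = |M₁ − M₂| / SD_pooled = |40.5 − 47.2| / 18.2 = 6.7 / 18.2 = 0.368.
For two independent groups with equal n: n = 2·((z_{α/2} + z_β) / d)².
z_{α/2} + z_β = 1.645 + 0.524 = 2.169.
n = 2 × (2.169 / 0.368)² = 2 × 5.894² = 2 × 34.74 = 69.5.
Round up to the next whole participant.

n = 70 per group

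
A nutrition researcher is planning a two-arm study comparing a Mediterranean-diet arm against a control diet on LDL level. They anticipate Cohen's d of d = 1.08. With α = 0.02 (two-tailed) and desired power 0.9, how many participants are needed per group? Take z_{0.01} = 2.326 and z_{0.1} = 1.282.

For two independent groups with equal n: n = 2·((z_{α/2} + z_β) / d)².
z_{α/2} + z_β = 2.326 + 1.282 = 3.608.
n = 2 × (3.608 / 1.08)² = 2 × 3.341² = 2 × 11.16 = 22.3.
Round up to the next whole participant.

n = 23 per group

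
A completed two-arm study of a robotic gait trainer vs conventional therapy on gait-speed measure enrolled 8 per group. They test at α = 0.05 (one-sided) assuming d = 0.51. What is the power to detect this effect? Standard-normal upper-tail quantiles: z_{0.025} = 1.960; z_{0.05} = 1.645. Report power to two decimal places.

For two equal groups, power = Φ(d·√(n/2) − z_{α}).
d·√(n/2) = 0.51 × √(8/2) = 0.51 × 2.000 = 1.020.
z_β = 1.020 − 1.645 = -0.625.
Power = Φ(-0.625) = 0.266.

power ≈ 0.27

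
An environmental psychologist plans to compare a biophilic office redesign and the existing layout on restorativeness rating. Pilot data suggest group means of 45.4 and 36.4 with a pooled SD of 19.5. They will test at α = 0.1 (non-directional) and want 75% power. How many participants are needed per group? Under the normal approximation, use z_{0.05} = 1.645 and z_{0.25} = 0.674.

n = 51 per group

Cohen's d = |M₁ − M₂| / SD_pooled = |45.4 − 36.4| / 19.5 = 9.0 / 19.5 = 0.462.
For two independent groups with equal n: n = 2·((z_{α/2} + z_β) / d)².
z_{α/2} + z_β = 1.645 + 0.674 = 2.319.
n = 2 × (2.319 / 0.462)² = 2 × 5.019² = 2 × 25.20 = 50.4.
Round up to the next whole participant.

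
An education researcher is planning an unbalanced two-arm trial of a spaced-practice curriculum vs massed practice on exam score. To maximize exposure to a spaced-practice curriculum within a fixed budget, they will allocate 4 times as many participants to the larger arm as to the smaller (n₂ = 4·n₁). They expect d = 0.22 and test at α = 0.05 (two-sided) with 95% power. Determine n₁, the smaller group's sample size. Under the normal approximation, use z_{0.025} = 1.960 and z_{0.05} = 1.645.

With allocation ratio k = n₂/n₁ = 4, Var(x̄₁−x̄₂) = σ²(1/n₁ + 1/(k·n₁)) = σ²·(k+1)/(k·n₁).
So n₁ = (1 + 1/k)·((z_{α/2} + z_β)/d)² = 1.250 × (3.605/0.22)².
n₁ = 1.250 × 268.51 = 335.6.
Round up: n₁ = 336, giving n₂ = 4 × 336 = 1344.

n₁ = 336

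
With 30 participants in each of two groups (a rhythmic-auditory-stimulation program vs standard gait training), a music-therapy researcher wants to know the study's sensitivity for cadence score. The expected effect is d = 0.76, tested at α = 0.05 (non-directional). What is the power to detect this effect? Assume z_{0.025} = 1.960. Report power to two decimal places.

For two equal groups, power = Φ(d·√(n/2) − z_{α/2}).
d·√(n/2) = 0.76 × √(30/2) = 0.76 × 3.873 = 2.943.
z_β = 2.943 − 1.960 = 0.983.
Power = Φ(0.983) = 0.837.

power ≈ 0.84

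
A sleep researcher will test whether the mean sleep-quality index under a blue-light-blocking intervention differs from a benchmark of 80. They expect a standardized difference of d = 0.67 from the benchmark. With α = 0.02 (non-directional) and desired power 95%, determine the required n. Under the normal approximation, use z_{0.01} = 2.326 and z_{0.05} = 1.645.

n = 36

For a one-sample test: n = ((z_{α/2} + z_β) / d)².
z_{α/2} + z_β = 2.326 + 1.645 = 3.971.
n = (3.971 / 0.67)² = 5.927² = 35.13.
Round up.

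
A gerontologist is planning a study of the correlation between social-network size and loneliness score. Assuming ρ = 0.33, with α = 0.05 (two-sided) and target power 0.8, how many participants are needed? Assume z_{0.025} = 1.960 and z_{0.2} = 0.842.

n = 70

Fisher's z: C = ½·ln((1+r)/(1−r)) = ½·ln(1.9851) = 0.3428.
n = ((z_{α/2} + z_β)/C)² + 3.
(1.960 + 0.842) / 0.3428 = 2.802 / 0.3428 = 8.174.
n = 8.174² + 3 = 66.81 + 3 = 69.8.
Round up.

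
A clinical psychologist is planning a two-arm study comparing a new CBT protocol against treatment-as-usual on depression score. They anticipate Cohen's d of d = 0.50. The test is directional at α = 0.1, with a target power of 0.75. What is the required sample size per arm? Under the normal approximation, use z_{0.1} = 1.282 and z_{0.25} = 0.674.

For two independent groups with equal n: n = 2·((z_{α} + z_β) / d)².
z_{α} + z_β = 1.282 + 0.674 = 1.956.
n = 2 × (1.956 / 0.50)² = 2 × 3.912² = 2 × 15.30 = 30.6.
Round up to the next whole participant.

n = 31 per group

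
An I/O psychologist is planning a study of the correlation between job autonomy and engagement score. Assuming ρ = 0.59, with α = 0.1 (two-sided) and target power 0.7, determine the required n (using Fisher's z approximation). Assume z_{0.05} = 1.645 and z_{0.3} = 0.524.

n = 14

Fisher's z: C = ½·ln((1+r)/(1−r)) = ½·ln(3.8780) = 0.6777.
n = ((z_{α/2} + z_β)/C)² + 3.
(1.645 + 0.524) / 0.6777 = 2.169 / 0.6777 = 3.201.
n = 3.201² + 3 = 10.24 + 3 = 13.2.
Round up.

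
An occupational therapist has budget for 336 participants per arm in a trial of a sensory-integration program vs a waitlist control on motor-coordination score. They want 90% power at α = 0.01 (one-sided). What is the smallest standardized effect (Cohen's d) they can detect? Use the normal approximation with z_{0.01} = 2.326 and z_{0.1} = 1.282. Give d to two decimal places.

d_min ≈ 0.28

For two independent groups of n = 336 each: d_min = (z_{α} + z_β)·√(2/n).
z-sum = 2.326 + 1.282 = 3.608.
d_min = 3.608 × √(2/336) = 3.608 × 0.0772 = 0.278.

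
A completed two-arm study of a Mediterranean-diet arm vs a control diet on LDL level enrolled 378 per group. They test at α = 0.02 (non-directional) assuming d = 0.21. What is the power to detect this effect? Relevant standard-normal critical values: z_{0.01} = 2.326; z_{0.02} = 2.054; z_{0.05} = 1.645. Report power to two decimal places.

power ≈ 0.71

For two equal groups, power = Φ(d·√(n/2) − z_{α/2}).
d·√(n/2) = 0.21 × √(378/2) = 0.21 × 13.748 = 2.887.
z_β = 2.887 − 2.326 = 0.561.
Power = Φ(0.561) = 0.713.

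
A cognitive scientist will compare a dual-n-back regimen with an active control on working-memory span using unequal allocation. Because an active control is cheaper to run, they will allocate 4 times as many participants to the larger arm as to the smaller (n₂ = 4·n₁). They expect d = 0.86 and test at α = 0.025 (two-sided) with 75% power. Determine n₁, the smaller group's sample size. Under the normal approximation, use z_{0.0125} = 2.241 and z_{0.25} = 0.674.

With allocation ratio k = n₂/n₁ = 4, Var(x̄₁−x̄₂) = σ²(1/n₁ + 1/(k·n₁)) = σ²·(k+1)/(k·n₁).
So n₁ = (1 + 1/k)·((z_{α/2} + z_β)/d)² = 1.250 × (2.915/0.86)².
n₁ = 1.250 × 11.49 = 14.4.
Round up: n₁ = 15, giving n₂ = 4 × 15 = 60.

n₁ = 15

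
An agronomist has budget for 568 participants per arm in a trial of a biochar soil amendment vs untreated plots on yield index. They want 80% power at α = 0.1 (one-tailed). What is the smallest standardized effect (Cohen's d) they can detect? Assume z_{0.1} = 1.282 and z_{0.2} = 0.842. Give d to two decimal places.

For two independent groups of n = 568 each: d_min = (z_{α} + z_β)·√(2/n).
z-sum = 1.282 + 0.842 = 2.124.
d_min = 2.124 × √(2/568) = 2.124 × 0.0593 = 0.126.

d_min ≈ 0.13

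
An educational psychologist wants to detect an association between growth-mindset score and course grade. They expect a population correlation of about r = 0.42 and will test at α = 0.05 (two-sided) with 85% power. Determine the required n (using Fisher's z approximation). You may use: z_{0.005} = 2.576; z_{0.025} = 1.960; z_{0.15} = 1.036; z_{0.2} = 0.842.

Fisher's z: C = ½·ln((1+r)/(1−r)) = ½·ln(2.4483) = 0.4477.
n = ((z_{α/2} + z_β)/C)² + 3.
(1.960 + 1.036) / 0.4477 = 2.996 / 0.4477 = 6.692.
n = 6.692² + 3 = 44.78 + 3 = 47.8.
Round up.

n = 48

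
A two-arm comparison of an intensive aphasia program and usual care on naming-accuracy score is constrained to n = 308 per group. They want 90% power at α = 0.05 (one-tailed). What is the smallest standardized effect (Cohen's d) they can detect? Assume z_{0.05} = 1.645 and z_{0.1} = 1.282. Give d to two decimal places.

d_min ≈ 0.24

For two independent groups of n = 308 each: d_min = (z_{α} + z_β)·√(2/n).
z-sum = 1.645 + 1.282 = 2.927.
d_min = 2.927 × √(2/308) = 2.927 × 0.0806 = 0.236.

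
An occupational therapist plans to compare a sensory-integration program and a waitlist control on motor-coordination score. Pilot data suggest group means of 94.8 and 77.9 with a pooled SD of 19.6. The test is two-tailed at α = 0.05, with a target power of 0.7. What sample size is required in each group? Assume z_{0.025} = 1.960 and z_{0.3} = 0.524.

Cohen's d = |M₁ − M₂| / SD_pooled = |94.8 − 77.9| / 19.6 = 16.9 / 19.6 = 0.862.
For two independent groups with equal n: n = 2·((z_{α/2} + z_β) / d)².
z_{α/2} + z_β = 1.960 + 0.524 = 2.484.
n = 2 × (2.484 / 0.862)² = 2 × 2.882² = 2 × 8.30 = 16.6.
Round up to the next whole participant.

n = 17 per group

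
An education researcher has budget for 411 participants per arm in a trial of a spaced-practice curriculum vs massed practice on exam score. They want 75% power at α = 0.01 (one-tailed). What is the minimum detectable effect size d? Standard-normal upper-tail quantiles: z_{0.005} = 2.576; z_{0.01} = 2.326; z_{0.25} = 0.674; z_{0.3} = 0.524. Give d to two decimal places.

For two independent groups of n = 411 each: d_min = (z_{α} + z_β)·√(2/n).
z-sum = 2.326 + 0.674 = 3.000.
d_min = 3.000 × √(2/411) = 3.000 × 0.0698 = 0.209.

d_min ≈ 0.21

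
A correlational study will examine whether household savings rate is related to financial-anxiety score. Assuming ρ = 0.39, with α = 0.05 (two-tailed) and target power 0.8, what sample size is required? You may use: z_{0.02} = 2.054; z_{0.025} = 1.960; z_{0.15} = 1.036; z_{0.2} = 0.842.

Fisher's z: C = ½·ln((1+r)/(1−r)) = ½·ln(2.2787) = 0.4118.
n = ((z_{α/2} + z_β)/C)² + 3.
(1.960 + 0.842) / 0.4118 = 2.802 / 0.4118 = 6.804.
n = 6.804² + 3 = 46.30 + 3 = 49.3.
Round up.

n = 50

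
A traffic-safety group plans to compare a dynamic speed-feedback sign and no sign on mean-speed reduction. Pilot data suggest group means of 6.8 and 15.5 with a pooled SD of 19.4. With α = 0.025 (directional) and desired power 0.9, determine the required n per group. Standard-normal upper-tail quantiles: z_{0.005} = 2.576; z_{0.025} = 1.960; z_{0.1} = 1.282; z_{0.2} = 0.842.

Cohen's d = |M₁ − M₂| / SD_pooled = |6.8 − 15.5| / 19.4 = 8.7 / 19.4 = 0.448.
For two independent groups with equal n: n = 2·((z_{α} + z_β) / d)².
z_{α} + z_β = 1.960 + 1.282 = 3.242.
n = 2 × (3.242 / 0.448)² = 2 × 7.237² = 2 × 52.37 = 104.7.
Round up to the next whole participant.

n = 105 per group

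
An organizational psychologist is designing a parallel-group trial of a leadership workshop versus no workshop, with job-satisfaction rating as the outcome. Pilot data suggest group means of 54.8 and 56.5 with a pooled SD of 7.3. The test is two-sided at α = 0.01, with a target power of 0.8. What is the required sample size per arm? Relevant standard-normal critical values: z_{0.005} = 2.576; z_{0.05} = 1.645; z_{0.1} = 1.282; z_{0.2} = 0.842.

Cohen's d = |M₁ − M₂| / SD_pooled = |54.8 − 56.5| / 7.3 = 1.7 / 7.3 = 0.233.
For two independent groups with equal n: n = 2·((z_{α/2} + z_β) / d)².
z_{α/2} + z_β = 2.576 + 0.842 = 3.418.
n = 2 × (3.418 / 0.233)² = 2 × 14.670² = 2 × 215.20 = 430.4.
Round up to the next whole participant.

n = 431 per group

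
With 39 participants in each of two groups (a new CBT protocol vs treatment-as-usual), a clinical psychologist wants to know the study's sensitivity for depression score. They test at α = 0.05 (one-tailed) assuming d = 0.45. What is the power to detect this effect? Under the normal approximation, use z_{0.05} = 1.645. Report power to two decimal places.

power ≈ 0.63

For two equal groups, power = Φ(d·√(n/2) − z_{α}).
d·√(n/2) = 0.45 × √(39/2) = 0.45 × 4.416 = 1.987.
z_β = 1.987 − 1.645 = 0.342.
Power = Φ(0.342) = 0.634.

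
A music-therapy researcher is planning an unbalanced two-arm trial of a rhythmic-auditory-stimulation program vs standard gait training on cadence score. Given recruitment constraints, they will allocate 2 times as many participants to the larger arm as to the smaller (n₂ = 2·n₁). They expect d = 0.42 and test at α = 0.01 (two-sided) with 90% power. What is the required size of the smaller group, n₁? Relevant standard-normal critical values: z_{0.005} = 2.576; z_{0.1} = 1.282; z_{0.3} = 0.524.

With allocation ratio k = n₂/n₁ = 2, Var(x̄₁−x̄₂) = σ²(1/n₁ + 1/(k·n₁)) = σ²·(k+1)/(k·n₁).
So n₁ = (1 + 1/k)·((z_{α/2} + z_β)/d)² = 1.500 × (3.858/0.42)².
n₁ = 1.500 × 84.38 = 126.6.
Round up: n₁ = 127, giving n₂ = 2 × 127 = 254.

n₁ = 127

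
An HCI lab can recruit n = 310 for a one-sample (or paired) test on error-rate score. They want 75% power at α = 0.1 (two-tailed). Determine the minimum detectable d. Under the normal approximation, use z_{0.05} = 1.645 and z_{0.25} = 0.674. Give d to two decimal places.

For a single sample (or paired design) of n = 310: d_min = (z_{α/2} + z_β)/√n.
z-sum = 1.645 + 0.674 = 2.319.
d_min = 2.319 / √310 = 2.319 / 17.607 = 0.132.

d_min ≈ 0.13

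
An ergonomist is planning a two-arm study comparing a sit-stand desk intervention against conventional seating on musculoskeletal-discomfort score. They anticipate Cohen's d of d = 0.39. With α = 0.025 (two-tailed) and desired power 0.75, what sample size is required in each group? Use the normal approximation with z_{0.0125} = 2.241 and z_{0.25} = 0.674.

For two independent groups with equal n: n = 2·((z_{α/2} + z_β) / d)².
z_{α/2} + z_β = 2.241 + 0.674 = 2.915.
n = 2 × (2.915 / 0.39)² = 2 × 7.474² = 2 × 55.87 = 111.7.
Round up to the next whole participant.

n = 112 per group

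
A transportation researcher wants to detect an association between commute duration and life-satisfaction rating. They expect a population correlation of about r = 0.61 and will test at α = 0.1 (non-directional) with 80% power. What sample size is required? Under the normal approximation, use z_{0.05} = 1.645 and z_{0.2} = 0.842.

n = 16

Fisher's z: C = ½·ln((1+r)/(1−r)) = ½·ln(4.1282) = 0.7089.
n = ((z_{α/2} + z_β)/C)² + 3.
(1.645 + 0.842) / 0.7089 = 2.487 / 0.7089 = 3.508.
n = 3.508² + 3 = 12.31 + 3 = 15.3.
Round up.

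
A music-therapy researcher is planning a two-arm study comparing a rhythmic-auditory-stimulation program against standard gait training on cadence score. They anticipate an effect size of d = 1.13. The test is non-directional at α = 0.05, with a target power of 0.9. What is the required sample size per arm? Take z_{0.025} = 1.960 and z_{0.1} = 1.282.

n = 17 per group

For two independent groups with equal n: n = 2·((z_{α/2} + z_β) / d)².
z_{α/2} + z_β = 1.960 + 1.282 = 3.242.
n = 2 × (3.242 / 1.13)² = 2 × 2.869² = 2 × 8.23 = 16.5.
Round up to the next whole participant.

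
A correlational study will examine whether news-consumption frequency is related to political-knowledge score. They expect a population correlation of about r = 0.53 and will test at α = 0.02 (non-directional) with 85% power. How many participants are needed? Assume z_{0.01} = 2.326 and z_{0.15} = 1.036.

n = 36

Fisher's z: C = ½·ln((1+r)/(1−r)) = ½·ln(3.2553) = 0.5901.
n = ((z_{α/2} + z_β)/C)² + 3.
(2.326 + 1.036) / 0.5901 = 3.362 / 0.5901 = 5.697.
n = 5.697² + 3 = 32.46 + 3 = 35.5.
Round up.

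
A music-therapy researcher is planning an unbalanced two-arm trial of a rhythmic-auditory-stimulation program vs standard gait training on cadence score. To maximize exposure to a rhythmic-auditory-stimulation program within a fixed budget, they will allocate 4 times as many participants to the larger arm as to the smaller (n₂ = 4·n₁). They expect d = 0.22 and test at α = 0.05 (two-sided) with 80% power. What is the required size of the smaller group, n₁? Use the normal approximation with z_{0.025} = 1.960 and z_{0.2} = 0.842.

With allocation ratio k = n₂/n₁ = 4, Var(x̄₁−x̄₂) = σ²(1/n₁ + 1/(k·n₁)) = σ²·(k+1)/(k·n₁).
So n₁ = (1 + 1/k)·((z_{α/2} + z_β)/d)² = 1.250 × (2.802/0.22)².
n₁ = 1.250 × 162.21 = 202.8.
Round up: n₁ = 203, giving n₂ = 4 × 203 = 812.

n₁ = 203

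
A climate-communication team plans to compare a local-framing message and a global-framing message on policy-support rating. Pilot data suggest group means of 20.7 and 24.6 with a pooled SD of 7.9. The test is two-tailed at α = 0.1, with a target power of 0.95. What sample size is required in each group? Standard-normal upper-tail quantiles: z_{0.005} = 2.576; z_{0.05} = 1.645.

Cohen's d = |M₁ − M₂| / SD_pooled = |20.7 − 24.6| / 7.9 = 3.9 / 7.9 = 0.494.
For two independent groups with equal n: n = 2·((z_{α/2} + z_β) / d)².
z_{α/2} + z_β = 1.645 + 1.645 = 3.290.
n = 2 × (3.290 / 0.494)² = 2 × 6.660² = 2 × 44.35 = 88.7.
Round up to the next whole participant.

n = 89 per group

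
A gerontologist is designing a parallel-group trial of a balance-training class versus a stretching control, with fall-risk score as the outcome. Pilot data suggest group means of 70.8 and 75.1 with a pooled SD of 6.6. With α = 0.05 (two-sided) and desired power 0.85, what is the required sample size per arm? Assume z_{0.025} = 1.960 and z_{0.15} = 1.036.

Cohen's d = |M₁ − M₂| / SD_pooled = |70.8 − 75.1| / 6.6 = 4.3 / 6.6 = 0.652.
For two independent groups with equal n: n = 2·((z_{α/2} + z_β) / d)².
z_{α/2} + z_β = 1.960 + 1.036 = 2.996.
n = 2 × (2.996 / 0.652)² = 2 × 4.595² = 2 × 21.11 = 42.2.
Round up to the next whole participant.

n = 43 per group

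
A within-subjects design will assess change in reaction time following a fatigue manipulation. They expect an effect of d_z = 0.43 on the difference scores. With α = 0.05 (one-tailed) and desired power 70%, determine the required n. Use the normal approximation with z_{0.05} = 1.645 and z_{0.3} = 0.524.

For a paired (one-sample on differences) test: n = ((z_{α} + z_β) / d)².
z_{α} + z_β = 1.645 + 0.524 = 2.169.
n = (2.169 / 0.43)² = 5.044² = 25.44.
Round up.

n = 26 pairs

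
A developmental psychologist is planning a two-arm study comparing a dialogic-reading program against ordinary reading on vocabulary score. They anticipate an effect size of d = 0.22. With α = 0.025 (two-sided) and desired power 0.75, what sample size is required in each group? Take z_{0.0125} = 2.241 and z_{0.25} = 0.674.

n = 352 per group

For two independent groups with equal n: n = 2·((z_{α/2} + z_β) / d)².
z_{α/2} + z_β = 2.241 + 0.674 = 2.915.
n = 2 × (2.915 / 0.22)² = 2 × 13.250² = 2 × 175.56 = 351.1.
Round up to the next whole participant.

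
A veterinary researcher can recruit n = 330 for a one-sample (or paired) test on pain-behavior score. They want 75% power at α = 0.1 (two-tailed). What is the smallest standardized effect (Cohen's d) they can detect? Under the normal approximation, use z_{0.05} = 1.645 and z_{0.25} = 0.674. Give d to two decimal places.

For a single sample (or paired design) of n = 330: d_min = (z_{α/2} + z_β)/√n.
z-sum = 1.645 + 0.674 = 2.319.
d_min = 2.319 / √330 = 2.319 / 18.166 = 0.128.

d_min ≈ 0.13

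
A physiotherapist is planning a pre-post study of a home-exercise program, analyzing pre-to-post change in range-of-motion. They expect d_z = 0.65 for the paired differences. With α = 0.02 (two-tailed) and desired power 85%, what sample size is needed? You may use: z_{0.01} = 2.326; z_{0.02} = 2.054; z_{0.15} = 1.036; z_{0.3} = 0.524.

For a paired (one-sample on differences) test: n = ((z_{α/2} + z_β) / d)².
z_{α/2} + z_β = 2.326 + 1.036 = 3.362.
n = (3.362 / 0.65)² = 5.172² = 26.75.
Round up.

n = 27 pairs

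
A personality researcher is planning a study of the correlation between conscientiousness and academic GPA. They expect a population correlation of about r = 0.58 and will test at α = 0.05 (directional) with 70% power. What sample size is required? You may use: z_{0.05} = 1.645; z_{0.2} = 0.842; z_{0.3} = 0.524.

Fisher's z: C = ½·ln((1+r)/(1−r)) = ½·ln(3.7619) = 0.6625.
n = ((z_{α} + z_β)/C)² + 3.
(1.645 + 0.524) / 0.6625 = 2.169 / 0.6625 = 3.274.
n = 3.274² + 3 = 10.72 + 3 = 13.7.
Round up.

n = 14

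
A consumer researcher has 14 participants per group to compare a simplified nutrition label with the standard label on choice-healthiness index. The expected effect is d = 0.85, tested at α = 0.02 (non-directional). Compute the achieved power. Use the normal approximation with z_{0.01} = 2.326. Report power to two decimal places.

power ≈ 0.47

For two equal groups, power = Φ(d·√(n/2) − z_{α/2}).
d·√(n/2) = 0.85 × √(14/2) = 0.85 × 2.646 = 2.249.
z_β = 2.249 − 2.326 = -0.077.
Power = Φ(-0.077) = 0.469.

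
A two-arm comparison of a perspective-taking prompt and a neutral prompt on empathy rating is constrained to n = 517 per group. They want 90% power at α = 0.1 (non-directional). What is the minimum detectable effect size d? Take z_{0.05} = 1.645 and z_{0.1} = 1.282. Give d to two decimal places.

d_min ≈ 0.18

For two independent groups of n = 517 each: d_min = (z_{α/2} + z_β)·√(2/n).
z-sum = 1.645 + 1.282 = 2.927.
d_min = 2.927 × √(2/517) = 2.927 × 0.0622 = 0.182.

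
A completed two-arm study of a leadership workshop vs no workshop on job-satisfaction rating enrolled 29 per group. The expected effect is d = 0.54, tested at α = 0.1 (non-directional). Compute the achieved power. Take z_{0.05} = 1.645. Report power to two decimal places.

power ≈ 0.66

For two equal groups, power = Φ(d·√(n/2) − z_{α/2}).
d·√(n/2) = 0.54 × √(29/2) = 0.54 × 3.808 = 2.056.
z_β = 2.056 − 1.645 = 0.411.
Power = Φ(0.411) = 0.660.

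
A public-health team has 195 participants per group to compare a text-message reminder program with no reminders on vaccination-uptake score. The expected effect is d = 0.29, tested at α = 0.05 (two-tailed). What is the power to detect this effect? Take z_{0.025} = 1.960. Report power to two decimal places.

For two equal groups, power = Φ(d·√(n/2) − z_{α/2}).
d·√(n/2) = 0.29 × √(195/2) = 0.29 × 9.874 = 2.864.
z_β = 2.864 − 1.960 = 0.904.
Power = Φ(0.904) = 0.817.

power ≈ 0.82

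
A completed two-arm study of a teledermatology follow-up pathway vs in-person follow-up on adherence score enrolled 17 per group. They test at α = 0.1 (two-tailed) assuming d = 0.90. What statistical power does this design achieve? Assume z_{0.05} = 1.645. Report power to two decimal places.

For two equal groups, power = Φ(d·√(n/2) − z_{α/2}).
d·√(n/2) = 0.90 × √(17/2) = 0.90 × 2.915 = 2.624.
z_β = 2.624 − 1.645 = 0.979.
Power = Φ(0.979) = 0.836.

power ≈ 0.84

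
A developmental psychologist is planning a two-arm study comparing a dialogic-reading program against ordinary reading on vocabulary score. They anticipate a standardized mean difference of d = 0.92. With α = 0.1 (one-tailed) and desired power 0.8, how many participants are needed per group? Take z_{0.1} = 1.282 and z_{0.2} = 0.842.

For two independent groups with equal n: n = 2·((z_{α} + z_β) / d)².
z_{α} + z_β = 1.282 + 0.842 = 2.124.
n = 2 × (2.124 / 0.92)² = 2 × 2.309² = 2 × 5.33 = 10.7.
Round up to the next whole participant.

n = 11 per group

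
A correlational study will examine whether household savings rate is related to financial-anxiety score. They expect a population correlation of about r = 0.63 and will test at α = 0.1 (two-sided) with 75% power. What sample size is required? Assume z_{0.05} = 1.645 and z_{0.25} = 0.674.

n = 13

Fisher's z: C = ½·ln((1+r)/(1−r)) = ½·ln(4.4054) = 0.7414.
n = ((z_{α/2} + z_β)/C)² + 3.
(1.645 + 0.674) / 0.7414 = 2.319 / 0.7414 = 3.128.
n = 3.128² + 3 = 9.78 + 3 = 12.8.
Round up.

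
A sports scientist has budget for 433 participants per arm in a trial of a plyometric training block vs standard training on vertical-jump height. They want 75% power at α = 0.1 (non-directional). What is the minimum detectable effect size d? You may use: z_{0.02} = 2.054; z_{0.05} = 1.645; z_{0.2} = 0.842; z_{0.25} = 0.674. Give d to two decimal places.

For two independent groups of n = 433 each: d_min = (z_{α/2} + z_β)·√(2/n).
z-sum = 1.645 + 0.674 = 2.319.
d_min = 2.319 × √(2/433) = 2.319 × 0.0680 = 0.158.

d_min ≈ 0.16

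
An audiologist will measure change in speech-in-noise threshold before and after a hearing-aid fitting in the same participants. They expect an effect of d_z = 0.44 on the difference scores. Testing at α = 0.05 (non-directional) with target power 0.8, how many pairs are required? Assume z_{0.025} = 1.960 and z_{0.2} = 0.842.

For a paired (one-sample on differences) test: n = ((z_{α/2} + z_β) / d)².
z_{α/2} + z_β = 1.960 + 0.842 = 2.802.
n = (2.802 / 0.44)² = 6.368² = 40.55.
Round up.

n = 41 pairs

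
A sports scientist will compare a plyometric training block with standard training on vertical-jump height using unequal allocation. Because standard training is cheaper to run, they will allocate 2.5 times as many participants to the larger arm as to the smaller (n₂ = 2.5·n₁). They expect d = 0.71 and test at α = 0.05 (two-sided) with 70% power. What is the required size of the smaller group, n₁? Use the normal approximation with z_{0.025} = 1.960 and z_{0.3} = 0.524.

n₁ = 18

With allocation ratio k = n₂/n₁ = 2.5, Var(x̄₁−x̄₂) = σ²(1/n₁ + 1/(k·n₁)) = σ²·(k+1)/(k·n₁).
So n₁ = (1 + 1/k)·((z_{α/2} + z_β)/d)² = 1.400 × (2.484/0.71)².
n₁ = 1.400 × 12.24 = 17.1.
Round up: n₁ = 18, giving n₂ = 2.5 × 18 = 45.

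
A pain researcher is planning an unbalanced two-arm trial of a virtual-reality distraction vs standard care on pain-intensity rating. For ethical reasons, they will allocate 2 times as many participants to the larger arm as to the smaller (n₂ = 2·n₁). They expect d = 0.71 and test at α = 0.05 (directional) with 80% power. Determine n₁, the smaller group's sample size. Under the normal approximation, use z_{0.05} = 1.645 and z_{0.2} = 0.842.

n₁ = 19

With allocation ratio k = n₂/n₁ = 2, Var(x̄₁−x̄₂) = σ²(1/n₁ + 1/(k·n₁)) = σ²·(k+1)/(k·n₁).
So n₁ = (1 + 1/k)·((z_{α} + z_β)/d)² = 1.500 × (2.487/0.71)².
n₁ = 1.500 × 12.27 = 18.4.
Round up: n₁ = 19, giving n₂ = 2 × 19 = 38.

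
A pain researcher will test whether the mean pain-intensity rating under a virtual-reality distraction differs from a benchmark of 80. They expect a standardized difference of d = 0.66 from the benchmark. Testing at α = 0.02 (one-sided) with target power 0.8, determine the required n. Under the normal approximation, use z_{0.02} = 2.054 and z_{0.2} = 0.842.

For a one-sample test: n = ((z_{α} + z_β) / d)².
z_{α} + z_β = 2.054 + 0.842 = 2.896.
n = (2.896 / 0.66)² = 4.388² = 19.25.
Round up.

n = 20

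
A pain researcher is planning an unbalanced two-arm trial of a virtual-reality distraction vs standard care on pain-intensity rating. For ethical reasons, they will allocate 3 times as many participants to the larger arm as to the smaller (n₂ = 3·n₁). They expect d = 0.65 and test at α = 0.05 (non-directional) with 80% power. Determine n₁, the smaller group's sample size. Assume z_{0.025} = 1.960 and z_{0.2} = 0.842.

n₁ = 25

With allocation ratio k = n₂/n₁ = 3, Var(x̄₁−x̄₂) = σ²(1/n₁ + 1/(k·n₁)) = σ²·(k+1)/(k·n₁).
So n₁ = (1 + 1/k)·((z_{α/2} + z_β)/d)² = 1.333 × (2.802/0.65)².
n₁ = 1.333 × 18.58 = 24.8.
Round up: n₁ = 25, giving n₂ = 3 × 25 = 75.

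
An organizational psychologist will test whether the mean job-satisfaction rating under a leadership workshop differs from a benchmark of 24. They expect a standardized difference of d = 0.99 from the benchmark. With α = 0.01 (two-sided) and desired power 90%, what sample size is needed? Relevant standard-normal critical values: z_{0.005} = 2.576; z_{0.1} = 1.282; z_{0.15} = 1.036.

n = 16

For a one-sample test: n = ((z_{α/2} + z_β) / d)².
z_{α/2} + z_β = 2.576 + 1.282 = 3.858.
n = (3.858 / 0.99)² = 3.897² = 15.19.
Round up.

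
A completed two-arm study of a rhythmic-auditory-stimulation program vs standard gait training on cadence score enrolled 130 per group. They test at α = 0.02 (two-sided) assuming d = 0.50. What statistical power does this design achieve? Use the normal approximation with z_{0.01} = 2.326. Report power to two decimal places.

For two equal groups, power = Φ(d·√(n/2) − z_{α/2}).
d·√(n/2) = 0.50 × √(130/2) = 0.50 × 8.062 = 4.031.
z_β = 4.031 − 2.326 = 1.705.
Power = Φ(1.705) = 0.956.

power ≈ 0.96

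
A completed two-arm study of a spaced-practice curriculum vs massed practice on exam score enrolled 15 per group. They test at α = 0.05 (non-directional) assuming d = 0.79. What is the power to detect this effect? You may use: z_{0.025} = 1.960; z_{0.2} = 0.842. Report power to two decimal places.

For two equal groups, power = Φ(d·√(n/2) − z_{α/2}).
d·√(n/2) = 0.79 × √(15/2) = 0.79 × 2.739 = 2.164.
z_β = 2.164 − 1.960 = 0.204.
Power = Φ(0.204) = 0.581.

power ≈ 0.58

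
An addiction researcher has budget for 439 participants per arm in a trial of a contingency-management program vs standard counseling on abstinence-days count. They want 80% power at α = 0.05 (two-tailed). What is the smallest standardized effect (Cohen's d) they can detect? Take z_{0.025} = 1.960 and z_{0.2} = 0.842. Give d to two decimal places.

For two independent groups of n = 439 each: d_min = (z_{α/2} + z_β)·√(2/n).
z-sum = 1.960 + 0.842 = 2.802.
d_min = 2.802 × √(2/439) = 2.802 × 0.0675 = 0.189.

d_min ≈ 0.19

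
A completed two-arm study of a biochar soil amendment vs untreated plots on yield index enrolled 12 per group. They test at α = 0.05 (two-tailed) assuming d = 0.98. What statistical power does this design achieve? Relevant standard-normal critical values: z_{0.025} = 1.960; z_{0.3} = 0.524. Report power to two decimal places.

For two equal groups, power = Φ(d·√(n/2) − z_{α/2}).
d·√(n/2) = 0.98 × √(12/2) = 0.98 × 2.449 = 2.400.
z_β = 2.400 − 1.960 = 0.440.
Power = Φ(0.440) = 0.670.

power ≈ 0.67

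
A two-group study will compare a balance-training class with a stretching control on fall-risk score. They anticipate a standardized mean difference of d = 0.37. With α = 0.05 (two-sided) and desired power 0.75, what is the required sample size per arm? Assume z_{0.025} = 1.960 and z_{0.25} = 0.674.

n = 102 per group

For two independent groups with equal n: n = 2·((z_{α/2} + z_β) / d)².
z_{α/2} + z_β = 1.960 + 0.674 = 2.634.
n = 2 × (2.634 / 0.37)² = 2 × 7.119² = 2 × 50.68 = 101.4.
Round up to the next whole participant.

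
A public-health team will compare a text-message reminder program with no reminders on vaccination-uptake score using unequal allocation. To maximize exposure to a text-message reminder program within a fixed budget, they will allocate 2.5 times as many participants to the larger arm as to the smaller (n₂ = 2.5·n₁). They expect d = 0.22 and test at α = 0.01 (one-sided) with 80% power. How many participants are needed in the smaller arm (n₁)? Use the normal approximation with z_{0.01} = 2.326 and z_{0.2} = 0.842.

n₁ = 291

With allocation ratio k = n₂/n₁ = 2.5, Var(x̄₁−x̄₂) = σ²(1/n₁ + 1/(k·n₁)) = σ²·(k+1)/(k·n₁).
So n₁ = (1 + 1/k)·((z_{α} + z_β)/d)² = 1.400 × (3.168/0.22)².
n₁ = 1.400 × 207.36 = 290.3.
Round up: n₁ = 291, giving n₂ = ⌈2.5 × 291⌉ = ⌈727.5⌉ = 728.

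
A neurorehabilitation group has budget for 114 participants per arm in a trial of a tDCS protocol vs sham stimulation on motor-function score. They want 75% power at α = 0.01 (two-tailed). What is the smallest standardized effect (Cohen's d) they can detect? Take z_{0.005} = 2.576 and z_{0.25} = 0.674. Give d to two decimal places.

d_min ≈ 0.43

For two independent groups of n = 114 each: d_min = (z_{α/2} + z_β)·√(2/n).
z-sum = 2.576 + 0.674 = 3.250.
d_min = 3.250 × √(2/114) = 3.250 × 0.1325 = 0.430.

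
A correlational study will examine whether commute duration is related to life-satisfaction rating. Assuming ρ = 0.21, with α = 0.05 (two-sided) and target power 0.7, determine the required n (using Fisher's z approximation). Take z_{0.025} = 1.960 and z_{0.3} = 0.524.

n = 139

Fisher's z: C = ½·ln((1+r)/(1−r)) = ½·ln(1.5316) = 0.2132.
n = ((z_{α/2} + z_β)/C)² + 3.
(1.960 + 0.524) / 0.2132 = 2.484 / 0.2132 = 11.651.
n = 11.651² + 3 = 135.75 + 3 = 138.7.
Round up.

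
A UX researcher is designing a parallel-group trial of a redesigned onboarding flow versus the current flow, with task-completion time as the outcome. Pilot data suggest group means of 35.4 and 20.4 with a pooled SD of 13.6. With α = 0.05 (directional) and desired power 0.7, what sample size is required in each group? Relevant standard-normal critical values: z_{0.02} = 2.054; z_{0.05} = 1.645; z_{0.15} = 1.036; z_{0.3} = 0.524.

n = 8 per group

Cohen's d = |M₁ − M₂| / SD_pooled = |35.4 − 20.4| / 13.6 = 15.0 / 13.6 = 1.103.
For two independent groups with equal n: n = 2·((z_{α} + z_β) / d)².
z_{α} + z_β = 1.645 + 0.524 = 2.169.
n = 2 × (2.169 / 1.103)² = 2 × 1.966² = 2 × 3.87 = 7.7.
Round up to the next whole participant.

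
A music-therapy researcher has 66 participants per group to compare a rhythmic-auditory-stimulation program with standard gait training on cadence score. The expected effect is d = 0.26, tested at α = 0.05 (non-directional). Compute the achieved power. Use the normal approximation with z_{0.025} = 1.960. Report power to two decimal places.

power ≈ 0.32

For two equal groups, power = Φ(d·√(n/2) − z_{α/2}).
d·√(n/2) = 0.26 × √(66/2) = 0.26 × 5.745 = 1.494.
z_β = 1.494 − 1.960 = -0.466.
Power = Φ(-0.466) = 0.320.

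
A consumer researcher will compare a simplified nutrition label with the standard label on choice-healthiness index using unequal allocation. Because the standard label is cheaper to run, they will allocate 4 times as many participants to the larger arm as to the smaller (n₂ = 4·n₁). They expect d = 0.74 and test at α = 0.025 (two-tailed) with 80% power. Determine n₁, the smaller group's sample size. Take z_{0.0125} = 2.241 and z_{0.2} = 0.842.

n₁ = 22

With allocation ratio k = n₂/n₁ = 4, Var(x̄₁−x̄₂) = σ²(1/n₁ + 1/(k·n₁)) = σ²·(k+1)/(k·n₁).
So n₁ = (1 + 1/k)·((z_{α/2} + z_β)/d)² = 1.250 × (3.083/0.74)².
n₁ = 1.250 × 17.36 = 21.7.
Round up: n₁ = 22, giving n₂ = 4 × 22 = 88.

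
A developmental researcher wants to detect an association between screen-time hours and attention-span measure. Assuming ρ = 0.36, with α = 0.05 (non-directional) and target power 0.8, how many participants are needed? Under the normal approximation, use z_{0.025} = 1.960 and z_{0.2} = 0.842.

n = 59

Fisher's z: C = ½·ln((1+r)/(1−r)) = ½·ln(2.1250) = 0.3769.
n = ((z_{α/2} + z_β)/C)² + 3.
(1.960 + 0.842) / 0.3769 = 2.802 / 0.3769 = 7.434.
n = 7.434² + 3 = 55.27 + 3 = 58.3.
Round up.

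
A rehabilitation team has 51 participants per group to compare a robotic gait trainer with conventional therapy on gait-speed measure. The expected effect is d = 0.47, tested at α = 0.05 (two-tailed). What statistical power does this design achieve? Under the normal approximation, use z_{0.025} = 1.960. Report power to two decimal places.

For two equal groups, power = Φ(d·√(n/2) − z_{α/2}).
d·√(n/2) = 0.47 × √(51/2) = 0.47 × 5.050 = 2.373.
z_β = 2.373 − 1.960 = 0.413.
Power = Φ(0.413) = 0.660.

power ≈ 0.66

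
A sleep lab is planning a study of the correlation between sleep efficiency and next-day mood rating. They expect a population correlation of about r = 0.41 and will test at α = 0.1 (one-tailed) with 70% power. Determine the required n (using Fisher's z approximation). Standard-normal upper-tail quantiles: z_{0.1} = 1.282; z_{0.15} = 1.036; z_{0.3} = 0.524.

Fisher's z: C = ½·ln((1+r)/(1−r)) = ½·ln(2.3898) = 0.4356.
n = ((z_{α} + z_β)/C)² + 3.
(1.282 + 0.524) / 0.4356 = 1.806 / 0.4356 = 4.146.
n = 4.146² + 3 = 17.19 + 3 = 20.2.
Round up.

n = 21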